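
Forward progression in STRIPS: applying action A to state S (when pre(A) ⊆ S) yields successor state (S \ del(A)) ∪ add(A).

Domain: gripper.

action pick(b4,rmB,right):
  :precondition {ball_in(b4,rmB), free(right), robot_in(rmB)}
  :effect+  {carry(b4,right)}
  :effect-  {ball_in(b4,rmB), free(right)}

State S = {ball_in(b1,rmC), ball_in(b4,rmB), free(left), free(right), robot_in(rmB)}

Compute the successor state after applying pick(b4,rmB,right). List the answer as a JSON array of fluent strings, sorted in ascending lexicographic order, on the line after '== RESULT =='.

Progress:
  pre ⊆ S: {ball_in(b4,rmB), free(right), robot_in(rmB)} ⊆ S  — applicable
  S \ del = {ball_in(b1,rmC), free(left), robot_in(rmB)}
  ∪ add   = {ball_in(b1,rmC), carry(b4,right), free(left), robot_in(rmB)}

== RESULT ==
["ball_in(b1,rmC)", "carry(b4,right)", "free(left)", "robot_in(rmB)"]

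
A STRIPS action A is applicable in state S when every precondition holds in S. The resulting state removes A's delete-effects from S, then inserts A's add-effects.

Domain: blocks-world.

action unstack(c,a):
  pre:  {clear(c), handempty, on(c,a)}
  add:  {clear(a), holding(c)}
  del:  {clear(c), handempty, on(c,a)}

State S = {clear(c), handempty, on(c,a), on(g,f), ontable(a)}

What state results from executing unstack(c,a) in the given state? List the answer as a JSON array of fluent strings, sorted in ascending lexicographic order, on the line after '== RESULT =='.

Compute (S \ del) ∪ add:
  pre ⊆ S: {clear(c), handempty, on(c,a)} ⊆ S  — applicable
  S \ del = {on(g,f), ontable(a)}
  ∪ add   = {clear(a), holding(c), on(g,f), ontable(a)}

== RESULT ==
["clear(a)", "holding(c)", "on(g,f)", "ontable(a)"]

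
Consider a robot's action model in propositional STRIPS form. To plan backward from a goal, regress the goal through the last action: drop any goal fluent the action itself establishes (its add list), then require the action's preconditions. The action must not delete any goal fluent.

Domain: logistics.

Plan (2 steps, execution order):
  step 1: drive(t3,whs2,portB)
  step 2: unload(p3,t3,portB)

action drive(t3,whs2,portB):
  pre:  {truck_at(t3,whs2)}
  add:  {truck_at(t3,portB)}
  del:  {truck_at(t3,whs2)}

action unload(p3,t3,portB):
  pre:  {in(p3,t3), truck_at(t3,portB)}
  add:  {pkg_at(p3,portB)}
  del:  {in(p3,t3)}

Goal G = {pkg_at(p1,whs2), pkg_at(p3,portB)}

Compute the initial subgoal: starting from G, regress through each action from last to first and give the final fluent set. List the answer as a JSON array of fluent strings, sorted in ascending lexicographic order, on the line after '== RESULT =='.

Work backward from the goal:
  through step 2 (unload(p3,t3,portB)): drop {pkg_at(p3,portB)}, keep {pkg_at(p1,whs2)}, require {in(p3,t3), truck_at(t3,portB)}
    → {in(p3,t3), pkg_at(p1,whs2), truck_at(t3,portB)}
  through step 1 (drive(t3,whs2,portB)): drop {truck_at(t3,portB)}, keep {in(p3,t3), pkg_at(p1,whs2)}, require {truck_at(t3,whs2)}
    → {in(p3,t3), pkg_at(p1,whs2), truck_at(t3,whs2)}

== RESULT ==
["in(p3,t3)", "pkg_at(p1,whs2)", "truck_at(t3,whs2)"]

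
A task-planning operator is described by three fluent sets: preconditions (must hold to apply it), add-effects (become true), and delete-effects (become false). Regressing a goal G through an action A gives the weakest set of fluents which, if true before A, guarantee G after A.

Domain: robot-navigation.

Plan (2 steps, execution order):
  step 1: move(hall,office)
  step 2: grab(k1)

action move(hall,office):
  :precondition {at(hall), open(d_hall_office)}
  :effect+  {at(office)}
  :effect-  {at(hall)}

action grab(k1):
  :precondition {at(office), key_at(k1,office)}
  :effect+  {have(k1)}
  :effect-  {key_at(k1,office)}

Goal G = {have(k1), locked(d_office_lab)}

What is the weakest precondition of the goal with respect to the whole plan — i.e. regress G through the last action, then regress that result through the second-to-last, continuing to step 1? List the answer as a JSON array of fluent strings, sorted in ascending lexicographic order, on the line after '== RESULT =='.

Work backward from the goal:
  through step 2 (grab(k1)): drop {have(k1)}, keep {locked(d_office_lab)}, require {at(office), key_at(k1,office)}
    → {at(office), key_at(k1,office), locked(d_office_lab)}
  through step 1 (move(hall,office)): drop {at(office)}, keep {key_at(k1,office), locked(d_office_lab)}, require {at(hall), open(d_hall_office)}
    → {at(hall), key_at(k1,office), locked(d_office_lab), open(d_hall_office)}

== RESULT ==
["at(hall)", "key_at(k1,office)", "locked(d_office_lab)", "open(d_hall_office)"]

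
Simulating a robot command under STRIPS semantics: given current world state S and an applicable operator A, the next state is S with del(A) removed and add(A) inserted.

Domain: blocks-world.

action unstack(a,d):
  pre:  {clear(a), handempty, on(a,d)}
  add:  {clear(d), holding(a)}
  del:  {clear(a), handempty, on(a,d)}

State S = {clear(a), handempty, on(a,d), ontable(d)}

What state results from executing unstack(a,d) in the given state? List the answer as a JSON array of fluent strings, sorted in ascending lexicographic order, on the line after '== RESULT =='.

Progress:
  pre ⊆ S: {clear(a), handempty, on(a,d)} ⊆ S  — applicable
  S \ del = {ontable(d)}
  ∪ add   = {clear(d), holding(a), ontable(d)}

== RESULT ==
["clear(d)", "holding(a)", "ontable(d)"]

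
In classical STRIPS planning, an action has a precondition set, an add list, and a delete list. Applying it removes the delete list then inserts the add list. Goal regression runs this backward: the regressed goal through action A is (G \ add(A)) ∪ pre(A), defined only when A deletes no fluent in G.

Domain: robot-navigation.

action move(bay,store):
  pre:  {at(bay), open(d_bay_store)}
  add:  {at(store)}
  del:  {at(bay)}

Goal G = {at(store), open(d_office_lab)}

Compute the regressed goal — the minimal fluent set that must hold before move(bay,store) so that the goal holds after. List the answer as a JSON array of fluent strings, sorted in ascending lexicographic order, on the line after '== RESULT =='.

Compute (G \ add) ∪ pre:
  G ∩ del = {}  (empty — regression defined)
  G \ add = {at(store), open(d_office_lab)} \ {at(store)} = {open(d_office_lab)}
  ∪ pre   = {open(d_office_lab)} ∪ {at(bay), open(d_bay_store)}
          = {at(bay), open(d_bay_store), open(d_office_lab)}

== RESULT ==
["at(bay)", "open(d_bay_store)", "open(d_office_lab)"]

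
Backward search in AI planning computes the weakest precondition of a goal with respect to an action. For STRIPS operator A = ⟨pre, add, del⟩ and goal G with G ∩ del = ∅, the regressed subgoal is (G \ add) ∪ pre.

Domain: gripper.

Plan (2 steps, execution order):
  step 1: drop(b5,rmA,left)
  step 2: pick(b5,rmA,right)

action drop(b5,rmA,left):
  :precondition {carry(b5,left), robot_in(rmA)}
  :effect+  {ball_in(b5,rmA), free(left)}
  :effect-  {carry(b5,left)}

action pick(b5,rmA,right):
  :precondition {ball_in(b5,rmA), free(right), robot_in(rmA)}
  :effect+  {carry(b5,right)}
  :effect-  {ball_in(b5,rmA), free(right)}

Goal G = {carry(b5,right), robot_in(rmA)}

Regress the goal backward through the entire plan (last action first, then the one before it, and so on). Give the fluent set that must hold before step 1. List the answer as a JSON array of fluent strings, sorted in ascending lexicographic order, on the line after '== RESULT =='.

Regress step by step:
  through step 2 (pick(b5,rmA,right)): drop {carry(b5,right)}, keep {robot_in(rmA)}, require {ball_in(b5,rmA), free(right), robot_in(rmA)}
    → {ball_in(b5,rmA), free(right), robot_in(rmA)}
  through step 1 (drop(b5,rmA,left)): drop {ball_in(b5,rmA)}, keep {free(right), robot_in(rmA)}, require {carry(b5,left), robot_in(rmA)}
    → {carry(b5,left), free(right), robot_in(rmA)}

== RESULT ==
["carry(b5,left)", "free(right)", "robot_in(rmA)"]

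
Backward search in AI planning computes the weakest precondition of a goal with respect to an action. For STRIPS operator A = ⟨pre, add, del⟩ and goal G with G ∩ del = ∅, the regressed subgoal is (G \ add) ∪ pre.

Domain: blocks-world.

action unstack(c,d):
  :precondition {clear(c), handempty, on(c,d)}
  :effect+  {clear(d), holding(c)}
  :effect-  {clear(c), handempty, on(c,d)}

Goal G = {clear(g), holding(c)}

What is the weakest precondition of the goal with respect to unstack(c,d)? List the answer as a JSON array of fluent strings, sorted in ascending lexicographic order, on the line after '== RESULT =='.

Compute (G \ add) ∪ pre:
  G ∩ del = {}  (empty — regression defined)
  G \ add = {clear(g), holding(c)} \ {clear(d), holding(c)} = {clear(g)}
  ∪ pre   = {clear(g)} ∪ {clear(c), handempty, on(c,d)}
          = {clear(c), clear(g), handempty, on(c,d)}

== RESULT ==
["clear(c)", "clear(g)", "handempty", "on(c,d)"]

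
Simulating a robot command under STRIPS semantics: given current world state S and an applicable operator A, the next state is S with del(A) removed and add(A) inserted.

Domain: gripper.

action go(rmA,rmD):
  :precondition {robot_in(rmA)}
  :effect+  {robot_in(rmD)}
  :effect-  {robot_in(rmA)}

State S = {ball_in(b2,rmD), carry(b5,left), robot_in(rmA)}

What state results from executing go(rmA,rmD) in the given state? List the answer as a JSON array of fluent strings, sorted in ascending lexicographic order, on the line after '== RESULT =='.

Compute (S \ del) ∪ add:
  pre ⊆ S: {robot_in(rmA)} ⊆ S  — applicable
  S \ del = {ball_in(b2,rmD), carry(b5,left)}
  ∪ add   = {ball_in(b2,rmD), carry(b5,left), robot_in(rmD)}

== RESULT ==
["ball_in(b2,rmD)", "carry(b5,left)", "robot_in(rmD)"]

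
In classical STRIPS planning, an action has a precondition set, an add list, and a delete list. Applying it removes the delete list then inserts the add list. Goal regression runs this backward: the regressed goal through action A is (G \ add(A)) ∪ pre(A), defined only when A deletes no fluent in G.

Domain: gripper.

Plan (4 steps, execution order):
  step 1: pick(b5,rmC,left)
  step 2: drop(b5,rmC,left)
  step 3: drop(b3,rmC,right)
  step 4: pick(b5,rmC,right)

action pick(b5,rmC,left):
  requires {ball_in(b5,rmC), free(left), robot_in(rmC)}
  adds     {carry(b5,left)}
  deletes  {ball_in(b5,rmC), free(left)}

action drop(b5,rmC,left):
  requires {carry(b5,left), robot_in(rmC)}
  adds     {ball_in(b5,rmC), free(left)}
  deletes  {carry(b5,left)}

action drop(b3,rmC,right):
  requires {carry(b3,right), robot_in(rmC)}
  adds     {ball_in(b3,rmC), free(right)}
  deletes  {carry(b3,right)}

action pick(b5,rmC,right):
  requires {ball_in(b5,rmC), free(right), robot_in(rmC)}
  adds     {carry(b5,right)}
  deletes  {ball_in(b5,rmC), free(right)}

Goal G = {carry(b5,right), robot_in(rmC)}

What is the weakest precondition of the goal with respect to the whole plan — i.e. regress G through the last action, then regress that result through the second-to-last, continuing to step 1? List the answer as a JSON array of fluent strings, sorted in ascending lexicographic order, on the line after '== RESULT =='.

Work backward from the goal:
  through step 4 (pick(b5,rmC,right)): drop {carry(b5,right)}, keep {robot_in(rmC)}, require {ball_in(b5,rmC), free(right), robot_in(rmC)}
    → {ball_in(b5,rmC), free(right), robot_in(rmC)}
  through step 3 (drop(b3,rmC,right)): drop {free(right)}, keep {ball_in(b5,rmC), robot_in(rmC)}, require {carry(b3,right), robot_in(rmC)}
    → {ball_in(b5,rmC), carry(b3,right), robot_in(rmC)}
  through step 2 (drop(b5,rmC,left)): drop {ball_in(b5,rmC)}, keep {carry(b3,right), robot_in(rmC)}, require {carry(b5,left), robot_in(rmC)}
    → {carry(b3,right), carry(b5,left), robot_in(rmC)}
  through step 1 (pick(b5,rmC,left)): drop {carry(b5,left)}, keep {carry(b3,right), robot_in(rmC)}, require {ball_in(b5,rmC), free(left), robot_in(rmC)}
    → {ball_in(b5,rmC), carry(b3,right), free(left), robot_in(rmC)}

== RESULT ==
["ball_in(b5,rmC)", "carry(b3,right)", "free(left)", "robot_in(rmC)"]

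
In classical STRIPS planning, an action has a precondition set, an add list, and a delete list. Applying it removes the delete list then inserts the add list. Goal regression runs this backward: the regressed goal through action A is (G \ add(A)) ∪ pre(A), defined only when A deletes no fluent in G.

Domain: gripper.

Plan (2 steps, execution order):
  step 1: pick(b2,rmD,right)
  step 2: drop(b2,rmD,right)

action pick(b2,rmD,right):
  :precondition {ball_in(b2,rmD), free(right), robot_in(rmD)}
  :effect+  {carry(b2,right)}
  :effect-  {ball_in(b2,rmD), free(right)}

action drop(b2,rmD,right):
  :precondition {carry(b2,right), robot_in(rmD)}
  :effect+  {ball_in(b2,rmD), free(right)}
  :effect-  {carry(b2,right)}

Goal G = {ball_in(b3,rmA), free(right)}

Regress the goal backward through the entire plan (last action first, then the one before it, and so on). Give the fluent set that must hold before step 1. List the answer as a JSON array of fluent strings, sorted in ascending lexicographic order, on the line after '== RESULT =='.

Work backward from the goal:
  through step 2 (drop(b2,rmD,right)): drop {free(right)}, keep {ball_in(b3,rmA)}, require {carry(b2,right), robot_in(rmD)}
    → {ball_in(b3,rmA), carry(b2,right), robot_in(rmD)}
  through step 1 (pick(b2,rmD,right)): drop {carry(b2,right)}, keep {ball_in(b3,rmA), robot_in(rmD)}, require {ball_in(b2,rmD), free(right), robot_in(rmD)}
    → {ball_in(b2,rmD), ball_in(b3,rmA), free(right), robot_in(rmD)}

== RESULT ==
["ball_in(b2,rmD)", "ball_in(b3,rmA)", "free(right)", "robot_in(rmD)"]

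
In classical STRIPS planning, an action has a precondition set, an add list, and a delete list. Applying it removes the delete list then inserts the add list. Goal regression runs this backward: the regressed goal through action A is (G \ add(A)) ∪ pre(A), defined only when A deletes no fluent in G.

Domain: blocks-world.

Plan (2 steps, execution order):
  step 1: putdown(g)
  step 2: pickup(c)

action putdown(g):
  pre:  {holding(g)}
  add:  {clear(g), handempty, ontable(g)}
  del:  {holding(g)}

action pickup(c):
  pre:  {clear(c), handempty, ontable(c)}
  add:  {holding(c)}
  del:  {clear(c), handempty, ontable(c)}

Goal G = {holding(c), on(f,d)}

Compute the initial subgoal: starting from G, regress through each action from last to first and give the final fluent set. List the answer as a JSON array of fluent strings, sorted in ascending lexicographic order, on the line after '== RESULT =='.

Work backward from the goal:
  through step 2 (pickup(c)): drop {holding(c)}, keep {on(f,d)}, require {clear(c), handempty, ontable(c)}
    → {clear(c), handempty, on(f,d), ontable(c)}
  through step 1 (putdown(g)): drop {handempty}, keep {clear(c), on(f,d), ontable(c)}, require {holding(g)}
    → {clear(c), holding(g), on(f,d), ontable(c)}

== RESULT ==
["clear(c)", "holding(g)", "on(f,d)", "ontable(c)"]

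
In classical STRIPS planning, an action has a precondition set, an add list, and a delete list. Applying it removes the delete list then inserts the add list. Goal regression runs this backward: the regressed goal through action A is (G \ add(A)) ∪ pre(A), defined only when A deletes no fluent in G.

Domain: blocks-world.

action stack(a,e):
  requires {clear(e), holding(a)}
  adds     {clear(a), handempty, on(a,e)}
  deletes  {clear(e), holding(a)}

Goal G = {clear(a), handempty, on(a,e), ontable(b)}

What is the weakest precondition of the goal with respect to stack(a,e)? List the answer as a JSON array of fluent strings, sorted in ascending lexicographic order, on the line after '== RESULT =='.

Compute (G \ add) ∪ pre:
  G ∩ del = {}  (empty — regression defined)
  G \ add = {clear(a), handempty, on(a,e), ontable(b)} \ {clear(a), handempty, on(a,e)} = {ontable(b)}
  ∪ pre   = {ontable(b)} ∪ {clear(e), holding(a)}
          = {clear(e), holding(a), ontable(b)}

== RESULT ==
["clear(e)", "holding(a)", "ontable(b)"]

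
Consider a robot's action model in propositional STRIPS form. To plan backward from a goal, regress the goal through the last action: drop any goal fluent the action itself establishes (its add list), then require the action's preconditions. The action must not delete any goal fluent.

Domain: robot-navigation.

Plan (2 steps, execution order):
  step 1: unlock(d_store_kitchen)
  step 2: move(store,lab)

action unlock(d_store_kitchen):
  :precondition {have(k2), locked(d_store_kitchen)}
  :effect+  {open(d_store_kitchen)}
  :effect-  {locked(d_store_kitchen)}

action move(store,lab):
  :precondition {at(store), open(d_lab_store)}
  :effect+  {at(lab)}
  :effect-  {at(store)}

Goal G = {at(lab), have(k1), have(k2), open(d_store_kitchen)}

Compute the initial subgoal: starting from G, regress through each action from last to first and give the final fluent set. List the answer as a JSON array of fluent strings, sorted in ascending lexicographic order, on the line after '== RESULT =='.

Work backward from the goal:
  through step 2 (move(store,lab)): drop {at(lab)}, keep {have(k1), have(k2), open(d_store_kitchen)}, require {at(store), open(d_lab_store)}
    → {at(store), have(k1), have(k2), open(d_lab_store), open(d_store_kitchen)}
  through step 1 (unlock(d_store_kitchen)): drop {open(d_store_kitchen)}, keep {at(store), have(k1), have(k2), open(d_lab_store)}, require {have(k2), locked(d_store_kitchen)}
    → {at(store), have(k1), have(k2), locked(d_store_kitchen), open(d_lab_store)}

== RESULT ==
["at(store)", "have(k1)", "have(k2)", "locked(d_store_kitchen)", "open(d_lab_store)"]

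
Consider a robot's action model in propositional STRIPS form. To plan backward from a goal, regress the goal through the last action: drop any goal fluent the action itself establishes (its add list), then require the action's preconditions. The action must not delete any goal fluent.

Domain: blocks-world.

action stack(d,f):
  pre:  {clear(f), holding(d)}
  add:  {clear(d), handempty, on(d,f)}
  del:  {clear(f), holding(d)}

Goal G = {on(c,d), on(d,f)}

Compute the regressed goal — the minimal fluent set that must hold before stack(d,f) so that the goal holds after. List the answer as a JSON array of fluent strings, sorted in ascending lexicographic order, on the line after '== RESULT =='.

Compute (G \ add) ∪ pre:
  G ∩ del = {}  (empty — regression defined)
  G \ add = {on(c,d), on(d,f)} \ {clear(d), handempty, on(d,f)} = {on(c,d)}
  ∪ pre   = {on(c,d)} ∪ {clear(f), holding(d)}
          = {clear(f), holding(d), on(c,d)}

== RESULT ==
["clear(f)", "holding(d)", "on(c,d)"]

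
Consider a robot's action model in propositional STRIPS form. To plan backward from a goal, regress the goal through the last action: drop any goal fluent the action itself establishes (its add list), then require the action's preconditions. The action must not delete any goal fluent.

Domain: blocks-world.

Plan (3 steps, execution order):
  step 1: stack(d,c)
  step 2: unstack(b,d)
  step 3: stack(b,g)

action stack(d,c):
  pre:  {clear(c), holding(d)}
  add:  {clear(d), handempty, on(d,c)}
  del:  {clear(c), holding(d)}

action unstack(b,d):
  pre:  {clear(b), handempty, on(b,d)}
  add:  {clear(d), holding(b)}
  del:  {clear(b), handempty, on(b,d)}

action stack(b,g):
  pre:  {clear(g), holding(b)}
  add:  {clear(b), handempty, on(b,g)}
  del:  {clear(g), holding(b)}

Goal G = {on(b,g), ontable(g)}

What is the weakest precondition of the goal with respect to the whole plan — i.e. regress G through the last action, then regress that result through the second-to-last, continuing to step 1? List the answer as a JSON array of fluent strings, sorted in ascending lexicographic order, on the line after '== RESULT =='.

Regress step by step:
  through step 3 (stack(b,g)): drop {on(b,g)}, keep {ontable(g)}, require {clear(g), holding(b)}
    → {clear(g), holding(b), ontable(g)}
  through step 2 (unstack(b,d)): drop {holding(b)}, keep {clear(g), ontable(g)}, require {clear(b), handempty, on(b,d)}
    → {clear(b), clear(g), handempty, on(b,d), ontable(g)}
  through step 1 (stack(d,c)): drop {handempty}, keep {clear(b), clear(g), on(b,d), ontable(g)}, require {clear(c), holding(d)}
    → {clear(b), clear(c), clear(g), holding(d), on(b,d), ontable(g)}

== RESULT ==
["clear(b)", "clear(c)", "clear(g)", "holding(d)", "on(b,d)", "ontable(g)"]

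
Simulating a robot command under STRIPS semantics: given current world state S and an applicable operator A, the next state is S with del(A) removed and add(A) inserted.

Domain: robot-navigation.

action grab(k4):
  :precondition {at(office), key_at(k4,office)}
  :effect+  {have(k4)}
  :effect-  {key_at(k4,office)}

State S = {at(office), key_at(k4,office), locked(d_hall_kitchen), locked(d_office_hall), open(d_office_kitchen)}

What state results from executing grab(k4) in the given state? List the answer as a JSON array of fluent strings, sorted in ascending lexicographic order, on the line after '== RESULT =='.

Compute (S \ del) ∪ add:
  pre ⊆ S: {at(office), key_at(k4,office)} ⊆ S  — applicable
  S \ del = {at(office), locked(d_hall_kitchen), locked(d_office_hall), open(d_office_kitchen)}
  ∪ add   = {at(office), have(k4), locked(d_hall_kitchen), locked(d_office_hall), open(d_office_kitchen)}

== RESULT ==
["at(office)", "have(k4)", "locked(d_hall_kitchen)", "locked(d_office_hall)", "open(d_office_kitchen)"]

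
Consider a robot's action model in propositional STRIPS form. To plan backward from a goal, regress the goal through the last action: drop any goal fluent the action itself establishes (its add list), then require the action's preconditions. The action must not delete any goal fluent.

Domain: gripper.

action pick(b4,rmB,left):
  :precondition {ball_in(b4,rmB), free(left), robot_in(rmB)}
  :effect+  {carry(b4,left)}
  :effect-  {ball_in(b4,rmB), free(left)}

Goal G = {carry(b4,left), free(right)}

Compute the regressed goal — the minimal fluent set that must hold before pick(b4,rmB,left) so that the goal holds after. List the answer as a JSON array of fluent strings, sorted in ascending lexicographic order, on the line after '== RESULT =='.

Regress:
  G ∩ del = {}  (empty — regression defined)
  G \ add = {carry(b4,left), free(right)} \ {carry(b4,left)} = {free(right)}
  ∪ pre   = {free(right)} ∪ {ball_in(b4,rmB), free(left), robot_in(rmB)}
          = {ball_in(b4,rmB), free(left), free(right), robot_in(rmB)}

== RESULT ==
["ball_in(b4,rmB)", "free(left)", "free(right)", "robot_in(rmB)"]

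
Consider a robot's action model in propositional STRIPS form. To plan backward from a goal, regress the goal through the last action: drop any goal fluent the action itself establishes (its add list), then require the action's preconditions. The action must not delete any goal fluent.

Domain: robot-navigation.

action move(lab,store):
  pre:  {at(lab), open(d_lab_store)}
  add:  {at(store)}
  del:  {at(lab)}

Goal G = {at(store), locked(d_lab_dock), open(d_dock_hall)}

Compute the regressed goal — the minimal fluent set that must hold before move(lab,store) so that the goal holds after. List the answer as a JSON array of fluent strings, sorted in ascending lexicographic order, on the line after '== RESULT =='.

Regress:
  G ∩ del = {}  (empty — regression defined)
  G \ add = {at(store), locked(d_lab_dock), open(d_dock_hall)} \ {at(store)} = {locked(d_lab_dock), open(d_dock_hall)}
  ∪ pre   = {locked(d_lab_dock), open(d_dock_hall)} ∪ {at(lab), open(d_lab_store)}
          = {at(lab), locked(d_lab_dock), open(d_dock_hall), open(d_lab_store)}

== RESULT ==
["at(lab)", "locked(d_lab_dock)", "open(d_dock_hall)", "open(d_lab_store)"]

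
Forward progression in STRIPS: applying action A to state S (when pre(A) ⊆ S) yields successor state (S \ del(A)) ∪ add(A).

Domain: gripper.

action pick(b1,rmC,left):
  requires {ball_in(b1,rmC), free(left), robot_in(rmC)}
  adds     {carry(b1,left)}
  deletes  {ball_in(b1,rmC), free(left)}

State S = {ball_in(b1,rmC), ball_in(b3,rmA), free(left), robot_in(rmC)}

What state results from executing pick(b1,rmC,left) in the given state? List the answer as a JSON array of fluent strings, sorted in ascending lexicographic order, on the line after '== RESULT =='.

Compute (S \ del) ∪ add:
  pre ⊆ S: {ball_in(b1,rmC), free(left), robot_in(rmC)} ⊆ S  — applicable
  S \ del = {ball_in(b3,rmA), robot_in(rmC)}
  ∪ add   = {ball_in(b3,rmA), carry(b1,left), robot_in(rmC)}

== RESULT ==
["ball_in(b3,rmA)", "carry(b1,left)", "robot_in(rmC)"]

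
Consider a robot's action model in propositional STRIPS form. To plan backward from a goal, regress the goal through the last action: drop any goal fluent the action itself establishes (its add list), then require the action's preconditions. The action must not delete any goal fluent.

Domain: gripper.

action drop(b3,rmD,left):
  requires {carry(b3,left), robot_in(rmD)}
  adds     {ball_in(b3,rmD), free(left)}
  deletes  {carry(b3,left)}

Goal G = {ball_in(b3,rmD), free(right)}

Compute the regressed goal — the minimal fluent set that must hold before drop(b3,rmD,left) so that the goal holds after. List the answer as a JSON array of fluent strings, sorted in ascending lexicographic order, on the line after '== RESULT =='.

Compute (G \ add) ∪ pre:
  G ∩ del = {}  (empty — regression defined)
  G \ add = {ball_in(b3,rmD), free(right)} \ {ball_in(b3,rmD), free(left)} = {free(right)}
  ∪ pre   = {free(right)} ∪ {carry(b3,left), robot_in(rmD)}
          = {carry(b3,left), free(right), robot_in(rmD)}

== RESULT ==
["carry(b3,left)", "free(right)", "robot_in(rmD)"]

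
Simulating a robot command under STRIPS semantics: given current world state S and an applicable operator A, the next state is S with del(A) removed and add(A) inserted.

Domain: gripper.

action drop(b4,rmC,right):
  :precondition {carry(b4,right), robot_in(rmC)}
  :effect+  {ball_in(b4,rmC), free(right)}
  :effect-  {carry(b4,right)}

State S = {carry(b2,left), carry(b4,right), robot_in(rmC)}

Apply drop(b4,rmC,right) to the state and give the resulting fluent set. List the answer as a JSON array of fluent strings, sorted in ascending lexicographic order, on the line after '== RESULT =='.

Compute (S \ del) ∪ add:
  pre ⊆ S: {carry(b4,right), robot_in(rmC)} ⊆ S  — applicable
  S \ del = {carry(b2,left), robot_in(rmC)}
  ∪ add   = {ball_in(b4,rmC), carry(b2,left), free(right), robot_in(rmC)}

== RESULT ==
["ball_in(b4,rmC)", "carry(b2,left)", "free(right)", "robot_in(rmC)"]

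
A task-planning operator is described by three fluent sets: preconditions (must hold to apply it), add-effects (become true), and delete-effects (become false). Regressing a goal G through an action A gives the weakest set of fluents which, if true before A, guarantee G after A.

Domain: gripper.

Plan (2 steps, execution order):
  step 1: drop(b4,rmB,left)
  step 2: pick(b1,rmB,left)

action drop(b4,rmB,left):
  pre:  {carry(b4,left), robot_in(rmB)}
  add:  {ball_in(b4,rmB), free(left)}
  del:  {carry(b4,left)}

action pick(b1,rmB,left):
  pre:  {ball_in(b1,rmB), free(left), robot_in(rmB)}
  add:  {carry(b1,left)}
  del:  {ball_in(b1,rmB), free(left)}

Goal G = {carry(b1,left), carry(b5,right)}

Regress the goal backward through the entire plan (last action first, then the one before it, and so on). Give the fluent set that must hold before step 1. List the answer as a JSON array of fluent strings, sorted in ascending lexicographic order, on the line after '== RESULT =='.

Regress step by step:
  through step 2 (pick(b1,rmB,left)): drop {carry(b1,left)}, keep {carry(b5,right)}, require {ball_in(b1,rmB), free(left), robot_in(rmB)}
    → {ball_in(b1,rmB), carry(b5,right), free(left), robot_in(rmB)}
  through step 1 (drop(b4,rmB,left)): drop {free(left)}, keep {ball_in(b1,rmB), carry(b5,right), robot_in(rmB)}, require {carry(b4,left), robot_in(rmB)}
    → {ball_in(b1,rmB), carry(b4,left), carry(b5,right), robot_in(rmB)}

== RESULT ==
["ball_in(b1,rmB)", "carry(b4,left)", "carry(b5,right)", "robot_in(rmB)"]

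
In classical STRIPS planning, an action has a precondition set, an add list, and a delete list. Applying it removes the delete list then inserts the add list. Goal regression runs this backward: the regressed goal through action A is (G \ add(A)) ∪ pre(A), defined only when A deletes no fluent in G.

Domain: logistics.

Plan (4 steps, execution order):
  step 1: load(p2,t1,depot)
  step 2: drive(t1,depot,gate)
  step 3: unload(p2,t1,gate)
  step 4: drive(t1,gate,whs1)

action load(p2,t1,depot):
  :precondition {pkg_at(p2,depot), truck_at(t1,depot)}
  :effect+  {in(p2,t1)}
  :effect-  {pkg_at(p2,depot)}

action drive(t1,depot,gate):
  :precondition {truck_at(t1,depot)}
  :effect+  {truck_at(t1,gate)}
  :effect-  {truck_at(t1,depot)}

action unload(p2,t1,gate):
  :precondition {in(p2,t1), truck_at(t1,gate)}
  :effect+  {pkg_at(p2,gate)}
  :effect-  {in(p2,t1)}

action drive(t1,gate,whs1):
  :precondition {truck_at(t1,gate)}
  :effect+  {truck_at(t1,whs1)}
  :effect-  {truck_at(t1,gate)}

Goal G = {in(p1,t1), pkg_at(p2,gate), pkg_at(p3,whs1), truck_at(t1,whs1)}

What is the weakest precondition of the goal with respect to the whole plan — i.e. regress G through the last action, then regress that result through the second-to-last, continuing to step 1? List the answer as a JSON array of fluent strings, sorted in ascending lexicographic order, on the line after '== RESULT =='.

Work backward from the goal:
  through step 4 (drive(t1,gate,whs1)): drop {truck_at(t1,whs1)}, keep {in(p1,t1), pkg_at(p2,gate), pkg_at(p3,whs1)}, require {truck_at(t1,gate)}
    → {in(p1,t1), pkg_at(p2,gate), pkg_at(p3,whs1), truck_at(t1,gate)}
  through step 3 (unload(p2,t1,gate)): drop {pkg_at(p2,gate)}, keep {in(p1,t1), pkg_at(p3,whs1), truck_at(t1,gate)}, require {in(p2,t1), truck_at(t1,gate)}
    → {in(p1,t1), in(p2,t1), pkg_at(p3,whs1), truck_at(t1,gate)}
  through step 2 (drive(t1,depot,gate)): drop {truck_at(t1,gate)}, keep {in(p1,t1), in(p2,t1), pkg_at(p3,whs1)}, require {truck_at(t1,depot)}
    → {in(p1,t1), in(p2,t1), pkg_at(p3,whs1), truck_at(t1,depot)}
  through step 1 (load(p2,t1,depot)): drop {in(p2,t1)}, keep {in(p1,t1), pkg_at(p3,whs1), truck_at(t1,depot)}, require {pkg_at(p2,depot), truck_at(t1,depot)}
    → {in(p1,t1), pkg_at(p2,depot), pkg_at(p3,whs1), truck_at(t1,depot)}

== RESULT ==
["in(p1,t1)", "pkg_at(p2,depot)", "pkg_at(p3,whs1)", "truck_at(t1,depot)"]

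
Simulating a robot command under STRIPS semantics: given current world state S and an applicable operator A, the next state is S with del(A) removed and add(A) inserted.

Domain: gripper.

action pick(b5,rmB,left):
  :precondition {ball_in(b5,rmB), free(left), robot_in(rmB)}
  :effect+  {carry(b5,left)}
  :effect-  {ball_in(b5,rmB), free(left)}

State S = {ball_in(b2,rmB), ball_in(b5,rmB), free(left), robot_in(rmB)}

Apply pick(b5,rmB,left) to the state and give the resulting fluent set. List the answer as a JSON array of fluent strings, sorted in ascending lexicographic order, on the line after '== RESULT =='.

Compute (S \ del) ∪ add:
  pre ⊆ S: {ball_in(b5,rmB), free(left), robot_in(rmB)} ⊆ S  — applicable
  S \ del = {ball_in(b2,rmB), robot_in(rmB)}
  ∪ add   = {ball_in(b2,rmB), carry(b5,left), robot_in(rmB)}

== RESULT ==
["ball_in(b2,rmB)", "carry(b5,left)", "robot_in(rmB)"]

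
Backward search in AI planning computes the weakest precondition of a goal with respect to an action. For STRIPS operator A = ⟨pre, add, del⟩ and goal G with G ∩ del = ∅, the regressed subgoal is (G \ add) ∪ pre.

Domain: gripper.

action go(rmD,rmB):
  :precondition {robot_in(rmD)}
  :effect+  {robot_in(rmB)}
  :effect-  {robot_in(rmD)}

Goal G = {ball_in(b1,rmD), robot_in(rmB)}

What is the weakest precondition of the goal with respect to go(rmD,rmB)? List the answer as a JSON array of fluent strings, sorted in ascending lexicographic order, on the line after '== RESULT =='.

Compute (G \ add) ∪ pre:
  G ∩ del = {}  (empty — regression defined)
  G \ add = {ball_in(b1,rmD), robot_in(rmB)} \ {robot_in(rmB)} = {ball_in(b1,rmD)}
  ∪ pre   = {ball_in(b1,rmD)} ∪ {robot_in(rmD)}
          = {ball_in(b1,rmD), robot_in(rmD)}

== RESULT ==
["ball_in(b1,rmD)", "robot_in(rmD)"]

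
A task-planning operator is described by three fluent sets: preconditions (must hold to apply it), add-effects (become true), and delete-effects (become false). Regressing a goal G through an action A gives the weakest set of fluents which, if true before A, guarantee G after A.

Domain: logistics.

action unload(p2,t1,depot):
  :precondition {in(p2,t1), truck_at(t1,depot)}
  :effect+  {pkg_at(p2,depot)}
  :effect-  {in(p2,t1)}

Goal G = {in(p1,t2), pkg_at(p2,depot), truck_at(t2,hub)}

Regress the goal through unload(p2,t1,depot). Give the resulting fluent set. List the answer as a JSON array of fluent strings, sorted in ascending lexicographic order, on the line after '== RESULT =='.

Regress:
  G ∩ del = {}  (empty — regression defined)
  G \ add = {in(p1,t2), pkg_at(p2,depot), truck_at(t2,hub)} \ {pkg_at(p2,depot)} = {in(p1,t2), truck_at(t2,hub)}
  ∪ pre   = {in(p1,t2), truck_at(t2,hub)} ∪ {in(p2,t1), truck_at(t1,depot)}
          = {in(p1,t2), in(p2,t1), truck_at(t1,depot), truck_at(t2,hub)}

== RESULT ==
["in(p1,t2)", "in(p2,t1)", "truck_at(t1,depot)", "truck_at(t2,hub)"]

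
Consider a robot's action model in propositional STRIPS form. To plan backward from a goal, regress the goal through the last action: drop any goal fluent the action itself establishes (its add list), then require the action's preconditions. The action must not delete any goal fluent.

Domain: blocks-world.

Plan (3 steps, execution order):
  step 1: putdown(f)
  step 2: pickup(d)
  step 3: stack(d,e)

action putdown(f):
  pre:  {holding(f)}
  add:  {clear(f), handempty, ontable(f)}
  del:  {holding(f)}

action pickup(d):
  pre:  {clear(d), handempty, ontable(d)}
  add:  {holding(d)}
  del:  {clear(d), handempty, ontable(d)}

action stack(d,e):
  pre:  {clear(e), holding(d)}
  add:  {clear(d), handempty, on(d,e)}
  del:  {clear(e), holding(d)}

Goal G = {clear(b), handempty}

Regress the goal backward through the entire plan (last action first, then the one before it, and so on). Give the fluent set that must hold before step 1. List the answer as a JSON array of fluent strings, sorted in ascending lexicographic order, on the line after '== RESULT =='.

Regress step by step:
  through step 3 (stack(d,e)): drop {handempty}, keep {clear(b)}, require {clear(e), holding(d)}
    → {clear(b), clear(e), holding(d)}
  through step 2 (pickup(d)): drop {holding(d)}, keep {clear(b), clear(e)}, require {clear(d), handempty, ontable(d)}
    → {clear(b), clear(d), clear(e), handempty, ontable(d)}
  through step 1 (putdown(f)): drop {handempty}, keep {clear(b), clear(d), clear(e), ontable(d)}, require {holding(f)}
    → {clear(b), clear(d), clear(e), holding(f), ontable(d)}

== RESULT ==
["clear(b)", "clear(d)", "clear(e)", "holding(f)", "ontable(d)"]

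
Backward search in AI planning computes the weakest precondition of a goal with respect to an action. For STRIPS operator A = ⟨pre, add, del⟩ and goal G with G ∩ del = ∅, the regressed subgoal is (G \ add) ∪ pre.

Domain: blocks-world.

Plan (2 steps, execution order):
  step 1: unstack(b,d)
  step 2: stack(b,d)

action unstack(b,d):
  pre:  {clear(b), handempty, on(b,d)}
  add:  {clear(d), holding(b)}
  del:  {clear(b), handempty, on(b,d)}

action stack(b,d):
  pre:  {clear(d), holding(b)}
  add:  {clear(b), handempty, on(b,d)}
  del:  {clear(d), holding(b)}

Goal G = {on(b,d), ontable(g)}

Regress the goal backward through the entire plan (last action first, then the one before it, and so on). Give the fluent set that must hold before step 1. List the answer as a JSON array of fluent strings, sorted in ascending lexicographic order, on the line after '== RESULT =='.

Work backward from the goal:
  through step 2 (stack(b,d)): drop {on(b,d)}, keep {ontable(g)}, require {clear(d), holding(b)}
    → {clear(d), holding(b), ontable(g)}
  through step 1 (unstack(b,d)): drop {clear(d), holding(b)}, keep {ontable(g)}, require {clear(b), handempty, on(b,d)}
    → {clear(b), handempty, on(b,d), ontable(g)}

== RESULT ==
["clear(b)", "handempty", "on(b,d)", "ontable(g)"]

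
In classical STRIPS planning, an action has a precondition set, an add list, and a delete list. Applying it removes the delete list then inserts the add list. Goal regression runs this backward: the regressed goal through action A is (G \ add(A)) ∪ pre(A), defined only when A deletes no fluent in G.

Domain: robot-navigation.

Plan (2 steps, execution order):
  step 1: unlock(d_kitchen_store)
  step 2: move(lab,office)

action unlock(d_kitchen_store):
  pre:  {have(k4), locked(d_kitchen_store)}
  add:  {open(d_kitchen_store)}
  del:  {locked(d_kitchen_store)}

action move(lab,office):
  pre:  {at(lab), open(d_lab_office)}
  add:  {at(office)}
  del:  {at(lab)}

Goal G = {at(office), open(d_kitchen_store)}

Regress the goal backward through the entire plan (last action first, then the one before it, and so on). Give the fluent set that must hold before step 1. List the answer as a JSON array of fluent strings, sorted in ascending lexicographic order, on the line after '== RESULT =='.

Regress step by step:
  through step 2 (move(lab,office)): drop {at(office)}, keep {open(d_kitchen_store)}, require {at(lab), open(d_lab_office)}
    → {at(lab), open(d_kitchen_store), open(d_lab_office)}
  through step 1 (unlock(d_kitchen_store)): drop {open(d_kitchen_store)}, keep {at(lab), open(d_lab_office)}, require {have(k4), locked(d_kitchen_store)}
    → {at(lab), have(k4), locked(d_kitchen_store), open(d_lab_office)}

== RESULT ==
["at(lab)", "have(k4)", "locked(d_kitchen_store)", "open(d_lab_office)"]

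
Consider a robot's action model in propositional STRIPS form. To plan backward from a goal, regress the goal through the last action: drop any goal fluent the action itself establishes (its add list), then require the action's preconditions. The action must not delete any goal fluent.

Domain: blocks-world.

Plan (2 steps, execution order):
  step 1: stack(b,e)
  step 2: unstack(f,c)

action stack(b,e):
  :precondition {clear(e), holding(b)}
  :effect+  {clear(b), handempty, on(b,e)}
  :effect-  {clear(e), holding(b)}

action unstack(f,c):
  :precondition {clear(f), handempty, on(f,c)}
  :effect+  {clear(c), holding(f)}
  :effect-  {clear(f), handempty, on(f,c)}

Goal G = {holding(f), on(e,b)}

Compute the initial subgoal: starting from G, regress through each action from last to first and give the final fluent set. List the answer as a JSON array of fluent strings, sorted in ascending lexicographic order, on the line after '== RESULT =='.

Regress step by step:
  through step 2 (unstack(f,c)): drop {holding(f)}, keep {on(e,b)}, require {clear(f), handempty, on(f,c)}
    → {clear(f), handempty, on(e,b), on(f,c)}
  through step 1 (stack(b,e)): drop {handempty}, keep {clear(f), on(e,b), on(f,c)}, require {clear(e), holding(b)}
    → {clear(e), clear(f), holding(b), on(e,b), on(f,c)}

== RESULT ==
["clear(e)", "clear(f)", "holding(b)", "on(e,b)", "on(f,c)"]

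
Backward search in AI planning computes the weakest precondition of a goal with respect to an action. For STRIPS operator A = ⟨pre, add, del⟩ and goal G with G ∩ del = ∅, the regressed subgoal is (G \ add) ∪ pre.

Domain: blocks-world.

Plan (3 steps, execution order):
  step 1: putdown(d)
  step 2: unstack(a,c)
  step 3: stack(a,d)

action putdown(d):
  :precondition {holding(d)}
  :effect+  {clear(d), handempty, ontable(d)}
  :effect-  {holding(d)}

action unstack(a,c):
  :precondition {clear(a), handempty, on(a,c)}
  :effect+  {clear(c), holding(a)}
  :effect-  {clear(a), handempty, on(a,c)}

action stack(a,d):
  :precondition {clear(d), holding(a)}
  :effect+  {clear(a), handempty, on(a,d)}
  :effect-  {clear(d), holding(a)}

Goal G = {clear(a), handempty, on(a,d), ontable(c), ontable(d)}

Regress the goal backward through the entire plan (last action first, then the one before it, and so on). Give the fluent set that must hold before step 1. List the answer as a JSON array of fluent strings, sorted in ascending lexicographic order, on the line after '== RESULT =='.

Work backward from the goal:
  through step 3 (stack(a,d)): drop {clear(a), handempty, on(a,d)}, keep {ontable(c), ontable(d)}, require {clear(d), holding(a)}
    → {clear(d), holding(a), ontable(c), ontable(d)}
  through step 2 (unstack(a,c)): drop {holding(a)}, keep {clear(d), ontable(c), ontable(d)}, require {clear(a), handempty, on(a,c)}
    → {clear(a), clear(d), handempty, on(a,c), ontable(c), ontable(d)}
  through step 1 (putdown(d)): drop {clear(d), handempty, ontable(d)}, keep {clear(a), on(a,c), ontable(c)}, require {holding(d)}
    → {clear(a), holding(d), on(a,c), ontable(c)}

== RESULT ==
["clear(a)", "holding(d)", "on(a,c)", "ontable(c)"]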